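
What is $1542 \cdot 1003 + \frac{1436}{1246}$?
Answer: $\frac{963548716}{623} \approx 1.5466 \cdot 10^{6}$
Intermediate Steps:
$1542 \cdot 1003 + \frac{1436}{1246} = 1546626 + 1436 \cdot \frac{1}{1246} = 1546626 + \frac{718}{623} = \frac{963548716}{623}$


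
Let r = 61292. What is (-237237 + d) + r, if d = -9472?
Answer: -185417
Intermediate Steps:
(-237237 + d) + r = (-237237 - 9472) + 61292 = -246709 + 61292 = -185417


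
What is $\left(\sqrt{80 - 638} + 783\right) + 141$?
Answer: $924 + 3 i \sqrt{62} \approx 924.0 + 23.622 i$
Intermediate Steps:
$\left(\sqrt{80 - 638} + 783\right) + 141 = \left(\sqrt{-558} + 783\right) + 141 = \left(3 i \sqrt{62} + 783\right) + 141 = \left(783 + 3 i \sqrt{62}\right) + 141 = 924 + 3 i \sqrt{62}$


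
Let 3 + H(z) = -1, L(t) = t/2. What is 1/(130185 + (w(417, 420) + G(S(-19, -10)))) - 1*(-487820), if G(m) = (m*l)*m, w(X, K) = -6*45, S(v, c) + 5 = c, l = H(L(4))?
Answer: 62936097301/129015 ≈ 4.8782e+5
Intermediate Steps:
L(t) = t/2 (L(t) = t*(½) = t/2)
H(z) = -4 (H(z) = -3 - 1 = -4)
l = -4
S(v, c) = -5 + c
w(X, K) = -270
G(m) = -4*m² (G(m) = (m*(-4))*m = (-4*m)*m = -4*m²)
1/(130185 + (w(417, 420) + G(S(-19, -10)))) - 1*(-487820) = 1/(130185 + (-270 - 4*(-5 - 10)²)) - 1*(-487820) = 1/(130185 + (-270 - 4*(-15)²)) + 487820 = 1/(130185 + (-270 - 4*225)) + 487820 = 1/(130185 + (-270 - 900)) + 487820 = 1/(130185 - 1170) + 487820 = 1/129015 + 487820 = 62936097301/129015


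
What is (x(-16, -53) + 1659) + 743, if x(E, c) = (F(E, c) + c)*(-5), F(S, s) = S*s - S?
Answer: -1653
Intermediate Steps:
F(S, s) = -S + S*s
x(E, c) = -5*c - 5*E*(-1 + c) (x(E, c) = (E*(-1 + c) + c)*(-5) = (c + E*(-1 + c))*(-5) = -5*c - 5*E*(-1 + c))
(x(-16, -53) + 1659) + 743 = ((-5*(-53) + 5*(-16) - 5*(-16)*(-53)) + 1659) + 743 = ((265 - 80 - 4240) + 1659) + 743 = (-4055 + 1659) + 743 = -2396 + 743 = -1653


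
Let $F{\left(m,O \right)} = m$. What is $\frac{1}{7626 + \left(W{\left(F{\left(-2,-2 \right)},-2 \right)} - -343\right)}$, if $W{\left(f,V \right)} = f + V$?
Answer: $\frac{1}{7965} \approx 0.00012555$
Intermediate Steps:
$W{\left(f,V \right)} = V + f$
$\frac{1}{7626 + \left(W{\left(F{\left(-2,-2 \right)},-2 \right)} - -343\right)} = \frac{1}{7626 - -339} = \frac{1}{7626 + \left(-4 + 343\right)} = \frac{1}{7626 + 339} = \frac{1}{7965}$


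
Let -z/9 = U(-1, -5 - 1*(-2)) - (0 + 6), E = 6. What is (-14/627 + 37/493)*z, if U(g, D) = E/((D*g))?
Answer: 195564/103037 ≈ 1.8980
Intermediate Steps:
U(g, D) = 6/(D*g) (U(g, D) = 6/((D*g)) = 6*(1/(D*g)) = 6/(D*g))
z = 36 (z = -9*(6/(-5 - 1*(-2)*(-1)) - (0 + 6)) = -9*(6*(-1)/(-5 + 2) - 1*6) = -9*(6*(-1)/(-3) - 6) = -9*(6*(-1/3)*(-1) - 6) = -9*(2 - 6) = -9*(-4) = 36)
(-14/627 + 37/493)*z = (-14/627 + 37/493)*36 = (16297/309111)*36 = 195564/103037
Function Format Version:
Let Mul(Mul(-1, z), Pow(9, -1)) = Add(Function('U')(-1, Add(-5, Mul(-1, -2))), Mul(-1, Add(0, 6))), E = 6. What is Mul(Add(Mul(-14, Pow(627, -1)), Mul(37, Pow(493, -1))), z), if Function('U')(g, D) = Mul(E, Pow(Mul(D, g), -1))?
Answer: Rational(195564, 103037) ≈ 1.8980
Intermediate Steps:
Function('U')(g, D) = Mul(6, Pow(D, -1), Pow(g, -1)) (Function('U')(g, D) = Mul(6, Pow(Mul(D, g), -1)) = Mul(6, Mul(Pow(D, -1), Pow(g, -1))) = Mul(6, Pow(D, -1), Pow(g, -1)))
z = 36 (z = Mul(-9, Add(Mul(6, Pow(Add(-5, Mul(-1, -2)), -1), Pow(-1, -1)), Mul(-1, Add(0, 6)))) = Mul(-9, Add(Mul(6, Pow(Add(-5, 2), -1), -1), Mul(-1, 6))) = Mul(-9, Add(Mul(6, Pow(-3, -1), -1), -6)) = Mul(-9, Add(Mul(6, Rational(-1, 3), -1), -6)) = Mul(-9, Add(2, -6)) = Mul(-9, -4) = 36)
Mul(Add(Mul(-14, Pow(627, -1)), Mul(37, Pow(493, -1))), z) = Mul(Add(Mul(-14, Pow(627, -1)), Mul(37, Pow(493, -1))), 36) = Mul(Add(Mul(-14, Rational(1, 627)), Mul(37, Rational(1, 493))), 36) = Mul(Add(Rational(-14, 627), Rational(37, 493)), 36) = Mul(Rational(16297, 309111), 36) = Rational(195564, 103037)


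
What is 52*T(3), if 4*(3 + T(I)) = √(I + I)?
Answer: -156 + 13*√6 ≈ -124.16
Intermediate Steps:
T(I) = -3 + √2*√I/4 (T(I) = -3 + √(I + I)/4 = -3 + √(2*I)/4 = -3 + (√2*√I)/4 = -3 + √2*√I/4)
52*T(3) = 52*(-3 + √2*√3/4) = 52*(-3 + √6/4) = -156 + 13*√6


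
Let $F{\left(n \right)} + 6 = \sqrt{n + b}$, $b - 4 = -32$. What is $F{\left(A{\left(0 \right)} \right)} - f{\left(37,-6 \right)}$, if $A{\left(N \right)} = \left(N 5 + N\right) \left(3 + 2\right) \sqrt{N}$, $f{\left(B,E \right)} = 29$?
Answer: $-35 + 2 i \sqrt{7} \approx -35.0 + 5.2915 i$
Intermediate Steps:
$b = -28$ ($b = 4 - 32 = -28$)
$A{\left(N \right)} = 30 N^{\frac{3}{2}}$ ($A{\left(N \right)} = \left(5 N + N\right) 5 \sqrt{N} = 6 N 5 \sqrt{N} = 30 N \sqrt{N} = 30 N^{\frac{3}{2}}$)
$F{\left(n \right)} = -6 + \sqrt{-28 + n}$ ($F{\left(n \right)} = -6 + \sqrt{n - 28} = -6 + \sqrt{-28 + n}$)
$F{\left(A{\left(0 \right)} \right)} - f{\left(37,-6 \right)} = \left(-6 + \sqrt{-28 + 30 \cdot 0^{\frac{3}{2}}}\right) - 29 = \left(-6 + \sqrt{-28 + 30 \cdot 0}\right) - 29 = \left(-6 + \sqrt{-28 + 0}\right) - 29 = \left(-6 + \sqrt{-28}\right) - 29 = \left(-6 + 2 i \sqrt{7}\right) - 29 = -35 + 2 i \sqrt{7}$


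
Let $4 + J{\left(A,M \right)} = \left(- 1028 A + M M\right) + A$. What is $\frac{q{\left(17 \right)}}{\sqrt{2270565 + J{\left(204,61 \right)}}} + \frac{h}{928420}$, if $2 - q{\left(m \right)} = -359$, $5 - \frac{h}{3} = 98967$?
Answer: $- \frac{148443}{464210} + \frac{361 \sqrt{2064774}}{2064774} \approx -0.068546$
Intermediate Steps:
$J{\left(A,M \right)} = -4 + M^{2} - 1027 A$ ($J{\left(A,M \right)} = -4 - \left(1027 A - M M\right) = -4 - \left(- M^{2} + 1027 A\right) = -4 + M^{2} - 1027 A$)
$h = -296886$ ($h = 15 - 296901 = -296886$)
$q{\left(m \right)} = 361$ ($q{\left(m \right)} = 2 - -359 = 2 + 359 = 361$)
$\frac{q{\left(17 \right)}}{\sqrt{2270565 + J{\left(204,61 \right)}}} + \frac{h}{928420} = \frac{361}{\sqrt{2270565 - \left(209512 - 3721\right)}} - \frac{296886}{928420} = \frac{361}{\sqrt{2270565 - 205791}} - \frac{148443}{464210} = \frac{361}{\sqrt{2064774}} - \frac{148443}{464210} = 361 \frac{\sqrt{2064774}}{2064774} - \frac{148443}{464210} = \frac{361 \sqrt{2064774}}{2064774} - \frac{148443}{464210} = - \frac{148443}{464210} + \frac{361 \sqrt{2064774}}{2064774}$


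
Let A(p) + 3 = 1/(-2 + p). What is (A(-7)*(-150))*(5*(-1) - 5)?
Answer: -14000/3 ≈ -4666.7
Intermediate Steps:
A(p) = -3 + 1/(-2 + p)
(A(-7)*(-150))*(5*(-1) - 5) = (((7 - 3*(-7))/(-2 - 7))*(-150))*(5*(-1) - 5) = (((7 + 21)/(-9))*(-150))*(-5 - 5) = (-⅑*28*(-150))*(-10) = -28/9*(-150)*(-10) = (1400/3)*(-10) = -14000/3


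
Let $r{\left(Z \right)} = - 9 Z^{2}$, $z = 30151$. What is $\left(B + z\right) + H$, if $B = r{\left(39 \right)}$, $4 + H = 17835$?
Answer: $34293$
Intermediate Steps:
$H = 17831$ ($H = -4 + 17835 = 17831$)
$B = -13689$ ($B = - 9 \cdot 39^{2} = \left(-9\right) 1521 = -13689$)
$\left(B + z\right) + H = \left(-13689 + 30151\right) + 17831 = 16462 + 17831 = 34293$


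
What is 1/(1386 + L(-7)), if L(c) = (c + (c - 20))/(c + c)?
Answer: 7/9719 ≈ 0.00072024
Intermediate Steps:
L(c) = (-20 + 2*c)/(2*c) (L(c) = (c + (-20 + c))/((2*c)) = (-20 + 2*c)*(1/(2*c)) = (-20 + 2*c)/(2*c))
1/(1386 + L(-7)) = 1/(1386 + (-10 - 7)/(-7)) = 1/(1386 - ⅐*(-17)) = 1/(1386 + 17/7) = 1/(9719/7) = 7/9719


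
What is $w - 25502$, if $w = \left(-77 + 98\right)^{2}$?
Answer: $-25061$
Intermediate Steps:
$w = 441$ ($w = 21^{2} = 441$)
$w - 25502 = 441 - 25502 = -25061$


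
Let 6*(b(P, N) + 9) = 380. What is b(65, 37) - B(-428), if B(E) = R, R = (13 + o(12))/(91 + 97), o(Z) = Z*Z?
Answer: 30173/564 ≈ 53.498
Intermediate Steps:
o(Z) = Z**2
b(P, N) = 163/3 (b(P, N) = -9 + (1/6)*380 = -9 + 190/3 = 163/3)
R = 157/188 (R = (13 + 12**2)/(91 + 97) = (13 + 144)/188 = 157*(1/188) = 157/188 ≈ 0.83511)
B(E) = 157/188
b(65, 37) - B(-428) = 163/3 - 1*157/188 = 163/3 - 157/188 = 30173/564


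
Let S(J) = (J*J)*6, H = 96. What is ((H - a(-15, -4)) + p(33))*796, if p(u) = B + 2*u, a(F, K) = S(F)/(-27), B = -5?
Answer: 164772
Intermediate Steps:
S(J) = 6*J² (S(J) = J²*6 = 6*J²)
a(F, K) = -2*F²/9 (a(F, K) = (6*F²)/(-27) = (6*F²)*(-1/27) = -2*F²/9)
p(u) = -5 + 2*u
((H - a(-15, -4)) + p(33))*796 = ((96 - (-2)*(-15)²/9) + (-5 + 2*33))*796 = ((96 - (-2)*225/9) + (-5 + 66))*796 = ((96 - 1*(-50)) + 61)*796 = ((96 + 50) + 61)*796 = (146 + 61)*796 = 207*796 = 164772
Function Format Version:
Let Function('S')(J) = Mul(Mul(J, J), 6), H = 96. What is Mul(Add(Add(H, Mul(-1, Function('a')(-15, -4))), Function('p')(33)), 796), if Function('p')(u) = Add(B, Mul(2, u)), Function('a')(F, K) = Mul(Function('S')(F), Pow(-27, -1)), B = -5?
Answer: 164772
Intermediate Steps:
Function('S')(J) = Mul(6, Pow(J, 2)) (Function('S')(J) = Mul(Pow(J, 2), 6) = Mul(6, Pow(J, 2)))
Function('a')(F, K) = Mul(Rational(-2, 9), Pow(F, 2)) (Function('a')(F, K) = Mul(Mul(6, Pow(F, 2)), Pow(-27, -1)) = Mul(Mul(6, Pow(F, 2)), Rational(-1, 27)) = Mul(Rational(-2, 9), Pow(F, 2)))
Function('p')(u) = Add(-5, Mul(2, u))
Mul(Add(Add(H, Mul(-1, Function('a')(-15, -4))), Function('p')(33)), 796) = Mul(Add(Add(96, Mul(-1, Mul(Rational(-2, 9), Pow(-15, 2)))), Add(-5, Mul(2, 33))), 796) = Mul(Add(Add(96, Mul(-1, Mul(Rational(-2, 9), 225))), Add(-5, 66)), 796) = Mul(Add(Add(96, Mul(-1, -50)), 61), 796) = Mul(Add(Add(96, 50), 61), 796) = Mul(Add(146, 61), 796) = Mul(207, 796) = 164772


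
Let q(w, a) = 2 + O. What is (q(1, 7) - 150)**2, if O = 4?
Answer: 20736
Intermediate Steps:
q(w, a) = 6 (q(w, a) = 2 + 4 = 6)
(q(1, 7) - 150)**2 = (6 - 150)**2 = (-144)**2 = 20736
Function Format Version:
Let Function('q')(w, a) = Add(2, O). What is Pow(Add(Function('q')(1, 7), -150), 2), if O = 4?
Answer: 20736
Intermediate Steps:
Function('q')(w, a) = 6 (Function('q')(w, a) = Add(2, 4) = 6)
Pow(Add(Function('q')(1, 7), -150), 2) = Pow(Add(6, -150), 2) = Pow(-144, 2) = 20736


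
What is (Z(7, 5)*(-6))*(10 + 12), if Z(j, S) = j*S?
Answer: -4620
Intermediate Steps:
Z(j, S) = S*j
(Z(7, 5)*(-6))*(10 + 12) = ((5*7)*(-6))*(10 + 12) = (35*(-6))*22 = -210*22 = -4620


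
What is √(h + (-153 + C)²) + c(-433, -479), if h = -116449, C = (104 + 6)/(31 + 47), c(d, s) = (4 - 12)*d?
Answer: 3464 + I*√142167185/39 ≈ 3464.0 + 305.73*I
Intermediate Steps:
c(d, s) = -8*d
C = 55/39 (C = 110/78 = 110*(1/78) = 55/39 ≈ 1.4103)
√(h + (-153 + C)²) + c(-433, -479) = √(-116449 + (-153 + 55/39)²) - 8*(-433) = √(-116449 + (-5912/39)²) + 3464 = √(-116449 + 34951744/1521) + 3464 = √(-142167185/1521) + 3464 = I*√142167185/39 + 3464 = 3464 + I*√142167185/39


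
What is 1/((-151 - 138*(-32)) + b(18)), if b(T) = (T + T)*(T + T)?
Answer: 1/5561 ≈ 0.00017982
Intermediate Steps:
b(T) = 4*T**2 (b(T) = (2*T)*(2*T) = 4*T**2)
1/((-151 - 138*(-32)) + b(18)) = 1/((-151 - 138*(-32)) + 4*18**2) = 1/((-151 + 4416) + 4*324) = 1/(4265 + 1296) = 1/5561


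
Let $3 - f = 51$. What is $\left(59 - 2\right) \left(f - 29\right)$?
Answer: $-4389$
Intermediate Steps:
$f = -48$ ($f = 3 - 51 = -48$)
$\left(59 - 2\right) \left(f - 29\right) = \left(59 - 2\right) \left(-48 - 29\right) = 57 \left(-48 - 29\right) = 57 \left(-77\right) = -4389$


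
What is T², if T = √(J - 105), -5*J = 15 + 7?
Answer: -547/5 ≈ -109.40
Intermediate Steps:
J = -22/5 (J = -(15 + 7)/5 = -⅕*22 = -22/5 ≈ -4.4000)
T = I*√2735/5 (T = √(-22/5 - 105) = √(-547/5) = I*√2735/5 ≈ 10.459*I)
T² = (I*√2735/5)² = -547/5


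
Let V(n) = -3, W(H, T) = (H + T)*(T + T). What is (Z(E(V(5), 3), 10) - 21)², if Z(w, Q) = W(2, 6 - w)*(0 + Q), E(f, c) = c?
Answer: 77841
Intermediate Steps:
W(H, T) = 2*T*(H + T) (W(H, T) = (H + T)*(2*T) = 2*T*(H + T))
Z(w, Q) = 2*Q*(6 - w)*(8 - w) (Z(w, Q) = (2*(6 - w)*(2 + (6 - w)))*(0 + Q) = (2*(6 - w)*(8 - w))*Q = 2*Q*(6 - w)*(8 - w))
(Z(E(V(5), 3), 10) - 21)² = (2*10*(-8 + 3)*(-6 + 3) - 21)² = (2*10*(-5)*(-3) - 21)² = (300 - 21)² = 279² = 77841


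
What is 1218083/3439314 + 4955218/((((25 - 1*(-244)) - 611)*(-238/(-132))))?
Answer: -62486598262661/7776288954 ≈ -8035.5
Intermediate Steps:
1218083/3439314 + 4955218/((((25 - 1*(-244)) - 611)*(-238/(-132)))) = 1218083*(1/3439314) + 4955218/((((25 + 244) - 611)*(-238*(-1/132)))) = 1218083/3439314 + 4955218/(((269 - 611)*(119/66))) = 1218083/3439314 + 4955218/((-342*119/66)) = 1218083/3439314 + 4955218/(-6783/11) = 1218083/3439314 + 4955218*(-11/6783) = 1218083/3439314 - 54507398/6783 = -62486598262661/7776288954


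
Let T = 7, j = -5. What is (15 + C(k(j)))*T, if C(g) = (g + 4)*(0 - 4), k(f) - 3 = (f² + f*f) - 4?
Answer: -1379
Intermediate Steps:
k(f) = -1 + 2*f² (k(f) = 3 + ((f² + f*f) - 4) = 3 + ((f² + f²) - 4) = 3 + (2*f² - 4) = 3 + (-4 + 2*f²) = -1 + 2*f²)
C(g) = -16 - 4*g (C(g) = (4 + g)*(-4) = -16 - 4*g)
(15 + C(k(j)))*T = (15 + (-16 - 4*(-1 + 2*(-5)²)))*7 = (15 + (-16 - 4*(-1 + 2*25)))*7 = (15 + (-16 - 4*(-1 + 50)))*7 = (15 + (-16 - 4*49))*7 = (15 + (-16 - 196))*7 = (15 - 212)*7 = -197*7 = -1379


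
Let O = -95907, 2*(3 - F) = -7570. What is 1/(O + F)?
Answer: -1/92119 ≈ -1.0856e-5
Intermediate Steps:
F = 3788 (F = 3 - ½*(-7570) = 3 + 3785 = 3788)
1/(O + F) = 1/(-95907 + 3788) = 1/(-92119) = -1/92119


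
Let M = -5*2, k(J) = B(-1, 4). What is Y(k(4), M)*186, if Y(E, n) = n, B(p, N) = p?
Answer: -1860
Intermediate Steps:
k(J) = -1
M = -10
Y(k(4), M)*186 = -10*186 = -1860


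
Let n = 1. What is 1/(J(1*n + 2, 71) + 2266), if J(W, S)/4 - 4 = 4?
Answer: 1/2298 ≈ 0.00043516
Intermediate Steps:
J(W, S) = 32 (J(W, S) = 16 + 4*4 = 16 + 16 = 32)
1/(J(1*n + 2, 71) + 2266) = 1/(32 + 2266) = 1/2298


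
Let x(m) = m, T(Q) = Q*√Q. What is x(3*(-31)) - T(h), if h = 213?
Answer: -93 - 213*√213 ≈ -3201.6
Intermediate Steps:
T(Q) = Q^(3/2)
x(3*(-31)) - T(h) = 3*(-31) - 213^(3/2) = -93 - 213*√213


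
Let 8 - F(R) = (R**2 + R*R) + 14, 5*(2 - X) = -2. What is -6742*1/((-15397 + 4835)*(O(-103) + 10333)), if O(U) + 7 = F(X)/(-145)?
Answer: 12219875/197679384828 ≈ 6.1817e-5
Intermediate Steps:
X = 12/5 (X = 2 - 1/5*(-2) = 2 + 2/5 = 12/5 ≈ 2.4000)
F(R) = -6 - 2*R**2 (F(R) = 8 - ((R**2 + R*R) + 14) = 8 - ((R**2 + R**2) + 14) = 8 - (2*R**2 + 14) = 8 - (14 + 2*R**2) = 8 + (-14 - 2*R**2) = -6 - 2*R**2)
O(U) = -24937/3625 (O(U) = -7 + (-6 - 2*(12/5)**2)/(-145) = -7 + (-6 - 2*144/25)*(-1/145) = -7 + (-6 - 288/25)*(-1/145) = -7 - 438/25*(-1/145) = -7 + 438/3625 = -24937/3625)
-6742*1/((-15397 + 4835)*(O(-103) + 10333)) = -6742*1/((-15397 + 4835)*(-24937/3625 + 10333)) = -6742/((37432188/3625)*(-10562)) = -6742/(-395358769656/3625) = -6742*(-3625/395358769656) = 12219875/197679384828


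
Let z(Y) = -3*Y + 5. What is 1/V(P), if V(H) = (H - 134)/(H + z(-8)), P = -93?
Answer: 64/227 ≈ 0.28194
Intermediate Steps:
z(Y) = 5 - 3*Y
V(H) = (-134 + H)/(29 + H) (V(H) = (H - 134)/(H + (5 - 3*(-8))) = (-134 + H)/(H + (5 + 24)) = (-134 + H)/(H + 29) = (-134 + H)/(29 + H))
1/V(P) = 1/((-134 - 93)/(29 - 93)) = 1/(-227/(-64)) = 1/(-1/64*(-227)) = 1/(227/64) = 64/227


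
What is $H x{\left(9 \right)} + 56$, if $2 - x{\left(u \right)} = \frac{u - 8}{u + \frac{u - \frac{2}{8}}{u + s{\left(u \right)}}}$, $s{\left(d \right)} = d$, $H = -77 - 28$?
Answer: $- \frac{97622}{683} \approx -142.93$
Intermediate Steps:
$H = -105$ ($H = -77 - 28 = -105$)
$x{\left(u \right)} = 2 - \frac{-8 + u}{u + \frac{- \frac{1}{4} + u}{2 u}}$ ($x{\left(u \right)} = 2 - \frac{u - 8}{u + \frac{u - \frac{2}{8}}{u + u}} = 2 - \frac{-8 + u}{u + \frac{u - \frac{1}{4}}{2 u}} = 2 - \frac{-8 + u}{u + \left(u - \frac{1}{4}\right) \frac{1}{2 u}} = 2 - \frac{-8 + u}{u + \left(- \frac{1}{4} + u\right) \frac{1}{2 u}} = 2 - \frac{-8 + u}{u + \frac{- \frac{1}{4} + u}{2 u}}$)
$H x{\left(9 \right)} + 56 = - 105 \frac{2 \left(-1 + 4 \cdot 9^{2} + 36 \cdot 9\right)}{-1 + 4 \cdot 9 + 8 \cdot 9^{2}} + 56 = - 105 \frac{2 \left(-1 + 4 \cdot 81 + 324\right)}{-1 + 36 + 8 \cdot 81} + 56 = - 105 \frac{2 \left(-1 + 324 + 324\right)}{-1 + 36 + 648} + 56 = - 105 \cdot 2 \cdot \frac{1}{683} \cdot 647 + 56 = \left(-105\right) \frac{1294}{683} + 56 = - \frac{135870}{683} + 56 = - \frac{97622}{683}$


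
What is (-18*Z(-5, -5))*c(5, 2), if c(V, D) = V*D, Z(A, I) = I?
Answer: 900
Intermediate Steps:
c(V, D) = D*V
(-18*Z(-5, -5))*c(5, 2) = (-18*(-5))*(2*5) = 90*10 = 900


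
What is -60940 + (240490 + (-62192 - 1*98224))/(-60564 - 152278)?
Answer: -6485335777/106421 ≈ -60940.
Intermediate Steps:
-60940 + (240490 + (-62192 - 1*98224))/(-60564 - 152278) = -60940 + (240490 + (-62192 - 98224))/(-212842) = -60940 + (240490 - 160416)*(-1/212842) = -60940 + 80074*(-1/212842) = -60940 - 40037/106421 = -6485335777/106421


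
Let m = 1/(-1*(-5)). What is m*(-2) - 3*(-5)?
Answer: 73/5 ≈ 14.600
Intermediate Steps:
m = ⅕ (m = 1/5 = ⅕ ≈ 0.20000)
m*(-2) - 3*(-5) = (⅕)*(-2) - 3*(-5) = -⅖ + 15 = 73/5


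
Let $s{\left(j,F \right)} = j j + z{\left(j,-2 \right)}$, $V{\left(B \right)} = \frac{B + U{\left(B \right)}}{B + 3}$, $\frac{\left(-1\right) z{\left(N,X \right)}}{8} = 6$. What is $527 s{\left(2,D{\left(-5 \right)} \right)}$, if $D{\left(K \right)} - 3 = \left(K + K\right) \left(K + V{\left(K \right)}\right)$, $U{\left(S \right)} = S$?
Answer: $-23188$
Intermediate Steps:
$z{\left(N,X \right)} = -48$ ($z{\left(N,X \right)} = \left(-8\right) 6 = -48$)
$V{\left(B \right)} = \frac{2 B}{3 + B}$ ($V{\left(B \right)} = \frac{B + B}{B + 3} = \frac{2 B}{3 + B}$)
$D{\left(K \right)} = 3 + 2 K \left(K + \frac{2 K}{3 + K}\right)$ ($D{\left(K \right)} = 3 + \left(K + K\right) \left(K + \frac{2 K}{3 + K}\right) = 3 + 2 K \left(K + \frac{2 K}{3 + K}\right)$)
$s{\left(j,F \right)} = -48 + j^{2}$ ($s{\left(j,F \right)} = j j - 48 = j^{2} - 48 = -48 + j^{2}$)
$527 s{\left(2,D{\left(-5 \right)} \right)} = 527 \left(-48 + 2^{2}\right) = 527 \left(-48 + 4\right) = 527 \left(-44\right) = -23188$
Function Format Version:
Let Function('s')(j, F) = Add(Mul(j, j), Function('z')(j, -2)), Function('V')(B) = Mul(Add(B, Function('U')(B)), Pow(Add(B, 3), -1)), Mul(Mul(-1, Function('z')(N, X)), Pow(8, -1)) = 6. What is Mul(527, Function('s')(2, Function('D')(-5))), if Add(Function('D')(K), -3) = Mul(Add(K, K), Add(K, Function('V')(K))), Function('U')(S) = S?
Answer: -23188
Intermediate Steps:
Function('z')(N, X) = -48 (Function('z')(N, X) = Mul(-8, 6) = -48)
Function('V')(B) = Mul(2, B, Pow(Add(3, B), -1)) (Function('V')(B) = Mul(Add(B, B), Pow(Add(B, 3), -1)) = Mul(Mul(2, B), Pow(Add(3, B), -1)) = Mul(2, B, Pow(Add(3, B), -1)))
Function('D')(K) = Add(3, Mul(2, K, Add(K, Mul(2, K, Pow(Add(3, K), -1))))) (Function('D')(K) = Add(3, Mul(Add(K, K), Add(K, Mul(2, K, Pow(Add(3, K), -1))))) = Add(3, Mul(Mul(2, K), Add(K, Mul(2, K, Pow(Add(3, K), -1))))) = Add(3, Mul(2, K, Add(K, Mul(2, K, Pow(Add(3, K), -1))))))
Function('s')(j, F) = Add(-48, Pow(j, 2)) (Function('s')(j, F) = Add(Mul(j, j), -48) = Add(Pow(j, 2), -48) = Add(-48, Pow(j, 2)))
Mul(527, Function('s')(2, Function('D')(-5))) = Mul(527, Add(-48, Pow(2, 2))) = Mul(527, Add(-48, 4)) = Mul(527, -44) = -23188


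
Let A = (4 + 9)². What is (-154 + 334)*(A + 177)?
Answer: 62280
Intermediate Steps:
A = 169 (A = 13² = 169)
(-154 + 334)*(A + 177) = (-154 + 334)*(169 + 177) = 180*346 = 62280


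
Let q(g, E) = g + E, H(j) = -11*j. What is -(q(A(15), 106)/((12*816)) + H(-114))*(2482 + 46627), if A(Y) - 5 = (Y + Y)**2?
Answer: -201022436837/3264 ≈ -6.1588e+7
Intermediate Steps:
A(Y) = 5 + 4*Y**2 (A(Y) = 5 + (Y + Y)**2 = 5 + (2*Y)**2 = 5 + 4*Y**2)
q(g, E) = E + g
-(q(A(15), 106)/((12*816)) + H(-114))*(2482 + 46627) = -((106 + (5 + 4*15**2))/((12*816)) - 11*(-114))*(2482 + 46627) = -((106 + (5 + 4*225))/9792 + 1254)*49109 = -((106 + (5 + 900))*(1/9792) + 1254)*49109 = -((106 + 905)*(1/9792) + 1254)*49109 = -(1011*(1/9792) + 1254)*49109 = -(337/3264 + 1254)*49109 = -4093393*49109/3264 = -1*201022436837/3264 = -201022436837/3264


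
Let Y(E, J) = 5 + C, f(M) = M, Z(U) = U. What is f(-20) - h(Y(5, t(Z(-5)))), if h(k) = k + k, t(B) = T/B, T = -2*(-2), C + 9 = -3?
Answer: -6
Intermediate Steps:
C = -12 (C = -9 - 3 = -12)
T = 4
t(B) = 4/B
Y(E, J) = -7 (Y(E, J) = 5 - 12 = -7)
h(k) = 2*k
f(-20) - h(Y(5, t(Z(-5)))) = -20 - 2*(-7) = -20 - 1*(-14) = -20 + 14 = -6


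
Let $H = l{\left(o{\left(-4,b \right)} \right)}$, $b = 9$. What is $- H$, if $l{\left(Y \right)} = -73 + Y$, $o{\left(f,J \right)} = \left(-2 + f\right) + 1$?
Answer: $78$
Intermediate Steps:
$o{\left(f,J \right)} = -1 + f$
$H = -78$ ($H = -73 - 5 = -78$)
$- H = \left(-1\right) \left(-78\right) = 78$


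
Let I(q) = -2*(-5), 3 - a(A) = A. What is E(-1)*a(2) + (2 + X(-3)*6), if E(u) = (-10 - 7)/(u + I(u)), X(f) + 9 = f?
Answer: -647/9 ≈ -71.889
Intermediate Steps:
X(f) = -9 + f
a(A) = 3 - A
I(q) = 10
E(u) = -17/(10 + u) (E(u) = (-10 - 7)/(u + 10) = -17/(10 + u))
E(-1)*a(2) + (2 + X(-3)*6) = (-17/(10 - 1))*(3 - 1*2) + (2 + (-9 - 3)*6) = (-17/9)*(3 - 2) + (2 - 12*6) = -17*⅑*1 + (2 - 72) = -17/9*1 - 70 = -17/9 - 70 = -647/9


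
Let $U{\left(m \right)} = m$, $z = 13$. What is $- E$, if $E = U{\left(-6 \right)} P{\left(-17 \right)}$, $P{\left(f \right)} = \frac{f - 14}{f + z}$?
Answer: $\frac{93}{2} \approx 46.5$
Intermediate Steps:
$P{\left(f \right)} = \frac{-14 + f}{13 + f}$ ($P{\left(f \right)} = \frac{f - 14}{f + 13} = \frac{-14 + f}{13 + f}$)
$E = - \frac{93}{2}$ ($E = - 6 \frac{-14 - 17}{13 - 17} = - 6 \frac{1}{-4} \left(-31\right) = - 6 \left(\left(- \frac{1}{4}\right) \left(-31\right)\right) = \left(-6\right) \frac{31}{4} = - \frac{93}{2} \approx -46.5$)
$- E = \left(-1\right) \left(- \frac{93}{2}\right) = \frac{93}{2}$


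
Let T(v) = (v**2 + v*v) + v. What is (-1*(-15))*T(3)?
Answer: 315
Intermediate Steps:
T(v) = v + 2*v**2 (T(v) = (v**2 + v**2) + v = 2*v**2 + v = v + 2*v**2)
(-1*(-15))*T(3) = (-1*(-15))*(3*(1 + 2*3)) = 15*(3*(1 + 6)) = 15*(3*7) = 15*21 = 315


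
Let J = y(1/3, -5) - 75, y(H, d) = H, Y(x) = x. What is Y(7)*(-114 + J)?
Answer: -3962/3 ≈ -1320.7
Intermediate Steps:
J = -224/3 (J = 1/3 - 75 = ⅓ - 75 = -224/3 ≈ -74.667)
Y(7)*(-114 + J) = 7*(-114 - 224/3) = 7*(-566/3) = -3962/3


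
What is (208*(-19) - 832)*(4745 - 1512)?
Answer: -15466672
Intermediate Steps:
(208*(-19) - 832)*(4745 - 1512) = (-3952 - 832)*3233 = -4784*3233 = -15466672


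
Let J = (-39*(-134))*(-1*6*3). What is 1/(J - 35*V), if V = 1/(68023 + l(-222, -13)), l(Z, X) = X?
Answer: -13602/1279512943 ≈ -1.0631e-5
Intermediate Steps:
J = -94068 (J = 5226*(-6*3) = 5226*(-18) = -94068)
V = 1/68010 (V = 1/(68023 - 13) = 1/68010 ≈ 1.4704e-5)
1/(J - 35*V) = 1/(-94068 - 35*1/68010) = 1/(-94068 - 7/13602) = 1/(-1279512943/13602) = -13602/1279512943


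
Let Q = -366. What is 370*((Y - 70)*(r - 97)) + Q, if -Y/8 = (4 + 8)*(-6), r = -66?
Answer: -30517226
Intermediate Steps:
Y = 576 (Y = -8*(4 + 8)*(-6) = -96*(-6) = -8*(-72) = 576)
370*((Y - 70)*(r - 97)) + Q = 370*((576 - 70)*(-66 - 97)) - 366 = 370*(506*(-163)) - 366 = 370*(-82478) - 366 = -30516860 - 366 = -30517226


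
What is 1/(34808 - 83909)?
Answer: -1/49101 ≈ -2.0366e-5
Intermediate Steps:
1/(34808 - 83909) = 1/(-49101) = -1/49101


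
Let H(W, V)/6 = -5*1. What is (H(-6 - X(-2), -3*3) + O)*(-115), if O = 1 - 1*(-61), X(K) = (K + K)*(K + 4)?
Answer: -3680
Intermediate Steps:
X(K) = 2*K*(4 + K) (X(K) = (2*K)*(4 + K) = 2*K*(4 + K))
O = 62 (O = 1 + 61 = 62)
H(W, V) = -30 (H(W, V) = 6*(-5*1) = 6*(-5) = -30)
(H(-6 - X(-2), -3*3) + O)*(-115) = (-30 + 62)*(-115) = 32*(-115) = -3680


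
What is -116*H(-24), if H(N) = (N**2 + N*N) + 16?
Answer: -135488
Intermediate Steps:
H(N) = 16 + 2*N**2 (H(N) = (N**2 + N**2) + 16 = 2*N**2 + 16 = 16 + 2*N**2)
-116*H(-24) = -116*(16 + 2*(-24)**2) = -116*(16 + 2*576) = -116*(16 + 1152) = -116*1168 = -135488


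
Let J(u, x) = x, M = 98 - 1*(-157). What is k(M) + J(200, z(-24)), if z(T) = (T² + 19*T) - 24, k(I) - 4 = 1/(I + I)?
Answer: 51001/510 ≈ 100.00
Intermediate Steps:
M = 255 (M = 98 + 157 = 255)
k(I) = 4 + 1/(2*I) (k(I) = 4 + 1/(I + I) = 4 + 1/(2*I))
z(T) = -24 + T² + 19*T
k(M) + J(200, z(-24)) = (4 + (½)/255) + (-24 + (-24)² + 19*(-24)) = (4 + (½)*(1/255)) + (-24 + 576 - 456) = (4 + 1/510) + 96 = 2041/510 + 96 = 51001/510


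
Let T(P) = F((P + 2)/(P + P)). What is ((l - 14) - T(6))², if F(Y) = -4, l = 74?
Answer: 4096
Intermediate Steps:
T(P) = -4
((l - 14) - T(6))² = ((74 - 14) - 1*(-4))² = (60 + 4)² = 64² = 4096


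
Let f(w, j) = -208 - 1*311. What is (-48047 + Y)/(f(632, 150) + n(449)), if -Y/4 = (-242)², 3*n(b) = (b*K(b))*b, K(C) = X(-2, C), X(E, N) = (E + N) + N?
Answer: -846909/180632939 ≈ -0.0046886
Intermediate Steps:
X(E, N) = E + 2*N
K(C) = -2 + 2*C
f(w, j) = -519 (f(w, j) = -208 - 311 = -519)
n(b) = b²*(-2 + 2*b)/3 (n(b) = ((b*(-2 + 2*b))*b)/3 = (b²*(-2 + 2*b))/3 = b²*(-2 + 2*b)/3)
Y = -234256 (Y = -4*(-242)² = -4*58564 = -234256)
(-48047 + Y)/(f(632, 150) + n(449)) = (-48047 - 234256)/(-519 + (⅔)*449²*(-1 + 449)) = -282303/(-519 + (⅔)*201601*448) = -282303/(-519 + 180634496/3) = -282303/180632939/3 = -282303*3/180632939 = -846909/180632939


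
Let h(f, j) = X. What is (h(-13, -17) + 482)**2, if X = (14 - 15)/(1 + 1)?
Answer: 927369/4 ≈ 2.3184e+5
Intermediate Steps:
X = -1/2 ≈ -0.50000
h(f, j) = -1/2
(h(-13, -17) + 482)**2 = (-1/2 + 482)**2 = (963/2)**2 = 927369/4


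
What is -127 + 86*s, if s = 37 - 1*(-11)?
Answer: 4001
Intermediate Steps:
s = 48 (s = 37 + 11 = 48)
-127 + 86*s = -127 + 86*48 = -127 + 4128 = 4001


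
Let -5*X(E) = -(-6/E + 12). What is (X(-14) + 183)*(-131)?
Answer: -850452/35 ≈ -24299.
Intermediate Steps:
X(E) = 12/5 - 6/(5*E) (X(E) = -(-1)*(-6/E + 12)/5 = -(-1)*(12 - 6/E)/5 = -(-12 + 6/E)/5 = 12/5 - 6/(5*E))
(X(-14) + 183)*(-131) = ((6/5)*(-1 + 2*(-14))/(-14) + 183)*(-131) = ((6/5)*(-1/14)*(-1 - 28) + 183)*(-131) = ((6/5)*(-1/14)*(-29) + 183)*(-131) = (87/35 + 183)*(-131) = (6492/35)*(-131) = -850452/35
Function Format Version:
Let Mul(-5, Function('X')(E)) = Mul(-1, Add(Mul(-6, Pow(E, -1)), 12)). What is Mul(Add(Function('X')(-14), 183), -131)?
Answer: Rational(-850452, 35) ≈ -24299.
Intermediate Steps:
Function('X')(E) = Add(Rational(12, 5), Mul(Rational(-6, 5), Pow(E, -1))) (Function('X')(E) = Mul(Rational(-1, 5), Mul(-1, Add(Mul(-6, Pow(E, -1)), 12))) = Mul(Rational(-1, 5), Mul(-1, Add(12, Mul(-6, Pow(E, -1))))) = Mul(Rational(-1, 5), Add(-12, Mul(6, Pow(E, -1)))) = Add(Rational(12, 5), Mul(Rational(-6, 5), Pow(E, -1))))
Mul(Add(Function('X')(-14), 183), -131) = Mul(Add(Mul(Rational(6, 5), Pow(-14, -1), Add(-1, Mul(2, -14))), 183), -131) = Mul(Add(Mul(Rational(6, 5), Rational(-1, 14), Add(-1, -28)), 183), -131) = Mul(Add(Mul(Rational(6, 5), Rational(-1, 14), -29), 183), -131) = Mul(Add(Rational(87, 35), 183), -131) = Mul(Rational(6492, 35), -131) = Rational(-850452, 35)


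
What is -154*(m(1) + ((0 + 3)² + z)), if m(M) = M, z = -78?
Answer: 10472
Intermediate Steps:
-154*(m(1) + ((0 + 3)² + z)) = -154*(1 + ((0 + 3)² - 78)) = -154*(1 + (3² - 78)) = -154*(1 + (9 - 78)) = -154*(1 - 69) = -154*(-68) = 10472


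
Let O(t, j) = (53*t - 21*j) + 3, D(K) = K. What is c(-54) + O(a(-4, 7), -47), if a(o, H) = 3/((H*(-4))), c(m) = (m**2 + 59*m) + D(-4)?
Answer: 19889/28 ≈ 710.32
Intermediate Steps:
c(m) = -4 + m**2 + 59*m (c(m) = (m**2 + 59*m) - 4 = -4 + m**2 + 59*m)
a(o, H) = -3/(4*H) (a(o, H) = 3/((-4*H)) = 3*(-1/(4*H)) = -3/(4*H))
O(t, j) = 3 - 21*j + 53*t (O(t, j) = (-21*j + 53*t) + 3 = 3 - 21*j + 53*t)
c(-54) + O(a(-4, 7), -47) = (-4 + (-54)**2 + 59*(-54)) + (3 - 21*(-47) + 53*(-3/4/7)) = (-4 + 2916 - 3186) + (3 + 987 + 53*(-3/4*1/7)) = -274 + (3 + 987 + 53*(-3/28)) = -274 + (3 + 987 - 159/28) = -274 + 27561/28 = 19889/28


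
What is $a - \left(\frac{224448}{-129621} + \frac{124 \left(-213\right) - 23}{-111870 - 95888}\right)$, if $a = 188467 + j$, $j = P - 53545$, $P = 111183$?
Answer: $\frac{2209200521311613}{8976599906} \approx 2.4611 \cdot 10^{5}$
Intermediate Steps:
$j = 57638$ ($j = 111183 - 53545 = 57638$)
$a = 246105$ ($a = 188467 + 57638 = 246105$)
$a - \left(\frac{224448}{-129621} + \frac{124 \left(-213\right) - 23}{-111870 - 95888}\right) = 246105 - \left(\frac{224448}{-129621} + \frac{124 \left(-213\right) - 23}{-111870 - 95888}\right) = 246105 - \left(224448 \left(- \frac{1}{129621}\right) + \frac{-26412 - 23}{-111870 - 95888}\right) = 246105 - \left(- \frac{74816}{43207} - \frac{26435}{-207758}\right) = 246105 - \left(- \frac{74816}{43207} - - \frac{26435}{207758}\right) = 246105 - \left(- \frac{74816}{43207} + \frac{26435}{207758}\right) = 246105 - - \frac{14401445483}{8976599906} = 246105 + \frac{14401445483}{8976599906} = \frac{2209200521311613}{8976599906}$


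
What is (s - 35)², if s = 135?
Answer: 10000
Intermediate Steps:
(s - 35)² = (135 - 35)² = 100² = 10000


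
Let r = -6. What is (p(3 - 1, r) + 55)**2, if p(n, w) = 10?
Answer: 4225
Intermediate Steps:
(p(3 - 1, r) + 55)**2 = (10 + 55)**2 = 65**2 = 4225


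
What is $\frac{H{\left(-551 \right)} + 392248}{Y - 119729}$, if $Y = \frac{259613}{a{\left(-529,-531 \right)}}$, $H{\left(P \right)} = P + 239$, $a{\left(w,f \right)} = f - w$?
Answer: $- \frac{783872}{499071} \approx -1.5707$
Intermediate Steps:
$H{\left(P \right)} = 239 + P$
$Y = - \frac{259613}{2}$ ($Y = \frac{259613}{-531 - -529} = \frac{259613}{-531 + 529} = \frac{259613}{-2} = 259613 \left(- \frac{1}{2}\right) = - \frac{259613}{2} \approx -1.2981 \cdot 10^{5}$)
$\frac{H{\left(-551 \right)} + 392248}{Y - 119729} = \frac{\left(239 - 551\right) + 392248}{- \frac{259613}{2} - 119729} = \frac{-312 + 392248}{- \frac{499071}{2}} = 391936 \left(- \frac{2}{499071}\right) = - \frac{783872}{499071}$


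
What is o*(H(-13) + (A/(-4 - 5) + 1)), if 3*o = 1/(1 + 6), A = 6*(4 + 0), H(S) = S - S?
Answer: -5/63 ≈ -0.079365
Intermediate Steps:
H(S) = 0
A = 24 (A = 6*4 = 24)
o = 1/21 (o = 1/(3*(1 + 6)) = (⅓)/7 = (⅓)*(⅐) = 1/21 ≈ 0.047619)
o*(H(-13) + (A/(-4 - 5) + 1)) = (0 + (24/(-4 - 5) + 1))/21 = (0 + (24/(-9) + 1))/21 = (0 + (-⅑*24 + 1))/21 = (0 + (-8/3 + 1))/21 = (0 - 5/3)/21 = (1/21)*(-5/3) = -5/63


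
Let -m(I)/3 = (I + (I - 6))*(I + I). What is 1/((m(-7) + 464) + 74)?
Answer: -1/302 ≈ -0.0033113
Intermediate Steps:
m(I) = -6*I*(-6 + 2*I) (m(I) = -3*(I + (I - 6))*(I + I) = -3*(I + (-6 + I))*2*I = -3*(-6 + 2*I)*2*I = -6*I*(-6 + 2*I))
1/((m(-7) + 464) + 74) = 1/((12*(-7)*(3 - 1*(-7)) + 464) + 74) = 1/((12*(-7)*(3 + 7) + 464) + 74) = 1/((12*(-7)*10 + 464) + 74) = 1/((-840 + 464) + 74) = 1/(-376 + 74) = 1/(-302) = -1/302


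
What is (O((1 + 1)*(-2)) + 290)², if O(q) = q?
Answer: 81796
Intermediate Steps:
(O((1 + 1)*(-2)) + 290)² = ((1 + 1)*(-2) + 290)² = (2*(-2) + 290)² = (-4 + 290)² = 286² = 81796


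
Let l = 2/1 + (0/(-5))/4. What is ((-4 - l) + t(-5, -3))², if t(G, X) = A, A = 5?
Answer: 1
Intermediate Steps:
t(G, X) = 5
l = 2 (l = 2*1 + (0*(-⅕))*(¼) = 2 + 0*(¼) = 2 + 0 = 2)
((-4 - l) + t(-5, -3))² = ((-4 - 1*2) + 5)² = ((-4 - 2) + 5)² = (-6 + 5)² = (-1)² = 1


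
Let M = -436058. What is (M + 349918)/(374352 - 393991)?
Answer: 86140/19639 ≈ 4.3862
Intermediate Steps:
(M + 349918)/(374352 - 393991) = (-436058 + 349918)/(374352 - 393991) = -86140/(-19639) = -86140*(-1/19639) = 86140/19639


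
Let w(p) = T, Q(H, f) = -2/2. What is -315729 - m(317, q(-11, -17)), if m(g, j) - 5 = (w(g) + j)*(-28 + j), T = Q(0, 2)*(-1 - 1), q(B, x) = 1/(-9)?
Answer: -25570153/81 ≈ -3.1568e+5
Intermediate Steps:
q(B, x) = -⅑
Q(H, f) = -1 (Q(H, f) = -2*½ = -1)
T = 2 (T = -(-1 - 1) = -1*(-2) = 2)
w(p) = 2
m(g, j) = 5 + (-28 + j)*(2 + j) (m(g, j) = 5 + (2 + j)*(-28 + j) = 5 + (-28 + j)*(2 + j))
-315729 - m(317, q(-11, -17)) = -315729 - (-51 + (-⅑)² - 26*(-⅑)) = -315729 - (-51 + 1/81 + 26/9) = -315729 - 1*(-3896/81) = -315729 + 3896/81 = -25570153/81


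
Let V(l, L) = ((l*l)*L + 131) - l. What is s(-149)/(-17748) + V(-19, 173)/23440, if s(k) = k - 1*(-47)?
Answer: 5458181/2039280 ≈ 2.6765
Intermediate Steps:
s(k) = 47 + k (s(k) = k + 47 = 47 + k)
V(l, L) = 131 - l + L*l² (V(l, L) = (l²*L + 131) - l = (L*l² + 131) - l = (131 + L*l²) - l = 131 - l + L*l²)
s(-149)/(-17748) + V(-19, 173)/23440 = (47 - 149)/(-17748) + (131 - 1*(-19) + 173*(-19)²)/23440 = -102*(-1/17748) + (131 + 19 + 173*361)*(1/23440) = 1/174 + (131 + 19 + 62453)*(1/23440) = 1/174 + 62603*(1/23440) = 1/174 + 62603/23440 = 5458181/2039280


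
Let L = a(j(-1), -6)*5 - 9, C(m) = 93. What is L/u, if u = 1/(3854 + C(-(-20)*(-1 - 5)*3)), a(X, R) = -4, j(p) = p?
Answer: -114463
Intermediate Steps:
u = 1/3947 (u = 1/(3854 + 93) = 1/3947 ≈ 0.00025336)
L = -29 (L = -4*5 - 9 = -20 - 9 = -29)
L/u = -29/1/3947 = -29*3947 = -114463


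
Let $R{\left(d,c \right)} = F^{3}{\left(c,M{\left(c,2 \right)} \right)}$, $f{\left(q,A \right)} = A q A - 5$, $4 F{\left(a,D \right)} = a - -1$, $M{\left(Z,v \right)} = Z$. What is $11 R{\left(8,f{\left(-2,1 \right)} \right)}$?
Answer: $- \frac{297}{8} \approx -37.125$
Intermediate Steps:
$F{\left(a,D \right)} = \frac{1}{4} + \frac{a}{4}$ ($F{\left(a,D \right)} = \frac{a - -1}{4} = \frac{a + 1}{4} = \frac{1 + a}{4} = \frac{1}{4} + \frac{a}{4}$)
$f{\left(q,A \right)} = -5 + q A^{2}$ ($f{\left(q,A \right)} = q A^{2} - 5 = -5 + q A^{2}$)
$R{\left(d,c \right)} = \left(\frac{1}{4} + \frac{c}{4}\right)^{3}$
$11 R{\left(8,f{\left(-2,1 \right)} \right)} = 11 \frac{\left(1 - \left(5 + 2 \cdot 1^{2}\right)\right)^{3}}{64} = 11 \frac{\left(1 - 7\right)^{3}}{64} = 11 \frac{\left(-6\right)^{3}}{64} = 11 \cdot \frac{1}{64} \left(-216\right) = 11 \left(- \frac{27}{8}\right) = - \frac{297}{8}$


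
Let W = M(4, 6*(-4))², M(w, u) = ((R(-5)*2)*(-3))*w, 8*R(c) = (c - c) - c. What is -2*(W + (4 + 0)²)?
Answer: -482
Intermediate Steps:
R(c) = -c/8 (R(c) = ((c - c) - c)/8 = (0 - c)/8 = (-c)/8 = -c/8)
M(w, u) = -15*w/4 (M(w, u) = ((-⅛*(-5)*2)*(-3))*w = (((5/8)*2)*(-3))*w = ((5/4)*(-3))*w = -15*w/4)
W = 225 (W = (-15/4*4)² = (-15)² = 225)
-2*(W + (4 + 0)²) = -2*(225 + (4 + 0)²) = -2*(225 + 4²) = -2*(225 + 16) = -2*241 = -482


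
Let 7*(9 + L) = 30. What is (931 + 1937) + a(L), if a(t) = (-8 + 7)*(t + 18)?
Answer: 19983/7 ≈ 2854.7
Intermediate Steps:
L = -33/7 (L = -9 + (1/7)*30 = -9 + 30/7 = -33/7 ≈ -4.7143)
a(t) = -18 - t (a(t) = -(18 + t) = -18 - t)
(931 + 1937) + a(L) = (931 + 1937) + (-18 - 1*(-33/7)) = 2868 + (-18 + 33/7) = 2868 - 93/7 = 19983/7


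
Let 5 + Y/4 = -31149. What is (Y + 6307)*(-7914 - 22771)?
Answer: 3630311665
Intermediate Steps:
Y = -124616 (Y = -20 + 4*(-31149) = -20 - 124596 = -124616)
(Y + 6307)*(-7914 - 22771) = (-124616 + 6307)*(-7914 - 22771) = -118309*(-30685) = 3630311665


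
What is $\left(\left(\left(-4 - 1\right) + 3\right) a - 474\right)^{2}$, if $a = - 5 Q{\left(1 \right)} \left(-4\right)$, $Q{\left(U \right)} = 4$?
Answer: $401956$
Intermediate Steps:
$a = 80$ ($a = \left(-5\right) 4 \left(-4\right) = \left(-20\right) \left(-4\right) = 80$)
$\left(\left(\left(-4 - 1\right) + 3\right) a - 474\right)^{2} = \left(\left(\left(-4 - 1\right) + 3\right) 80 - 474\right)^{2} = \left(\left(-5 + 3\right) 80 - 474\right)^{2} = \left(\left(-2\right) 80 - 474\right)^{2} = \left(-160 - 474\right)^{2} = \left(-634\right)^{2} = 401956$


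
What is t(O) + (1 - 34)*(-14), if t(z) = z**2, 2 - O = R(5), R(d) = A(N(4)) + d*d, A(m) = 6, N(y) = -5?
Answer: 1303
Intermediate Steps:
R(d) = 6 + d**2 (R(d) = 6 + d*d = 6 + d**2)
O = -29 (O = 2 - (6 + 5**2) = 2 - (6 + 25) = 2 - 1*31 = 2 - 31 = -29)
t(O) + (1 - 34)*(-14) = (-29)**2 + (1 - 34)*(-14) = 841 - 33*(-14) = 841 + 462 = 1303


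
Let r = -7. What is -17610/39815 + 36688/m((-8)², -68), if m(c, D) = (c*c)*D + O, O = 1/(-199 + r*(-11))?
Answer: -155320907042/270586060571 ≈ -0.57402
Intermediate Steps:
O = -1/122 (O = 1/(-199 - 7*(-11)) = 1/(-199 + 77) = 1/(-122) = -1/122 ≈ -0.0081967)
m(c, D) = -1/122 + D*c² (m(c, D) = (c*c)*D - 1/122 = c²*D - 1/122 = D*c² - 1/122 = -1/122 + D*c²)
-17610/39815 + 36688/m((-8)², -68) = -17610/39815 + 36688/(-1/122 - 68*((-8)²)²) = -17610*1/39815 + 36688/(-1/122 - 68*64²) = -3522/7963 + 36688/(-1/122 - 68*4096) = -3522/7963 + 36688/(-1/122 - 278528) = -3522/7963 + 36688/(-33980417/122) = -3522/7963 + 36688*(-122/33980417) = -3522/7963 - 4475936/33980417 = -155320907042/270586060571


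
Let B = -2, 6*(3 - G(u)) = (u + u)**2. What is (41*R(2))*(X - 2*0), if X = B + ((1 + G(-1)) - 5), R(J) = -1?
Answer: 451/3 ≈ 150.33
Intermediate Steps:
G(u) = 3 - 2*u**2/3 (G(u) = 3 - (u + u)**2/6 = 3 - 4*u**2/6 = 3 - 2*u**2/3)
X = -11/3 (X = -2 + ((1 + (3 - 2/3*(-1)**2)) - 5) = -2 + ((1 + (3 - 2/3*1)) - 5) = -2 + ((1 + (3 - 2/3)) - 5) = -2 + ((1 + 7/3) - 5) = -2 + (10/3 - 5) = -2 - 5/3 = -11/3 ≈ -3.6667)
(41*R(2))*(X - 2*0) = (41*(-1))*(-11/3 - 2*0) = -41*(-11/3 + 0) = -41*(-11/3) = 451/3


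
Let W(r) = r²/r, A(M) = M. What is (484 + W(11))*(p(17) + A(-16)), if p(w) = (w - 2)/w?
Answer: -127215/17 ≈ -7483.2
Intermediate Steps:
W(r) = r
p(w) = (-2 + w)/w
(484 + W(11))*(p(17) + A(-16)) = (484 + 11)*((-2 + 17)/17 - 16) = 495*((1/17)*15 - 16) = 495*(15/17 - 16) = 495*(-257/17) = -127215/17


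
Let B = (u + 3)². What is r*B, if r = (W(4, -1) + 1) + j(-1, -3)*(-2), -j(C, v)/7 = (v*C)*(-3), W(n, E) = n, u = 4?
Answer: -5929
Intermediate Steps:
B = 49 (B = (4 + 3)² = 7² = 49)
j(C, v) = 21*C*v (j(C, v) = -7*v*C*(-3) = -7*C*v*(-3) = -(-21)*C*v = 21*C*v)
r = -121 (r = (4 + 1) + (21*(-1)*(-3))*(-2) = 5 + 63*(-2) = 5 - 126 = -121)
r*B = -121*49 = -5929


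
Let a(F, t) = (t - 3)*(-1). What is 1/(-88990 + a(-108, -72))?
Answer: -1/88915 ≈ -1.1247e-5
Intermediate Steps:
a(F, t) = 3 - t (a(F, t) = (-3 + t)*(-1) = 3 - t)
1/(-88990 + a(-108, -72)) = 1/(-88990 + (3 - 1*(-72))) = 1/(-88990 + (3 + 72)) = 1/(-88990 + 75) = 1/(-88915) = -1/88915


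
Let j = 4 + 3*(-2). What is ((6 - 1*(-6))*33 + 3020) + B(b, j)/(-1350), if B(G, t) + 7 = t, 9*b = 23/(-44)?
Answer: 512401/150 ≈ 3416.0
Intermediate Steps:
j = -2 (j = 4 - 6 = -2)
b = -23/396 (b = (23/(-44))/9 = (23*(-1/44))/9 = (⅑)*(-23/44) = -23/396 ≈ -0.058081)
B(G, t) = -7 + t
((6 - 1*(-6))*33 + 3020) + B(b, j)/(-1350) = ((6 - 1*(-6))*33 + 3020) + (-7 - 2)/(-1350) = ((6 + 6)*33 + 3020) - 9*(-1/1350) = (12*33 + 3020) + 1/150 = (396 + 3020) + 1/150 = 3416 + 1/150 = 512401/150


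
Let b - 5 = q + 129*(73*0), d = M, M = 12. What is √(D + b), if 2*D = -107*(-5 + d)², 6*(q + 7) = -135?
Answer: 21*I*√6 ≈ 51.439*I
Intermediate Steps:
d = 12
q = -59/2 (q = -7 + (⅙)*(-135) = -7 - 45/2 = -59/2 ≈ -29.500)
D = -5243/2 (D = (-107*(-5 + 12)²)/2 = (-107*7²)/2 = (-107*49)/2 = (½)*(-5243) = -5243/2 ≈ -2621.5)
b = -49/2 (b = 5 + (-59/2 + 129*(73*0)) = 5 + (-59/2 + 129*0) = 5 + (-59/2 + 0) = 5 - 59/2 = -49/2 ≈ -24.500)
√(D + b) = √(-5243/2 - 49/2) = √(-2646) = 21*I*√6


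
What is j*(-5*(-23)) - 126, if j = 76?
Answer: 8614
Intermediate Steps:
j*(-5*(-23)) - 126 = 76*(-5*(-23)) - 126 = 76*115 - 126 = 8740 - 126 = 8614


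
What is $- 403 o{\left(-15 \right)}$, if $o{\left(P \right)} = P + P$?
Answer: $12090$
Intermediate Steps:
$o{\left(P \right)} = 2 P$
$- 403 o{\left(-15 \right)} = - 403 \cdot 2 \left(-15\right) = \left(-403\right) \left(-30\right) = 12090$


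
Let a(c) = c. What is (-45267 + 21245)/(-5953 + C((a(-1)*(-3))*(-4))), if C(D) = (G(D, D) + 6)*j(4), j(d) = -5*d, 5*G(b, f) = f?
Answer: 24022/6025 ≈ 3.9871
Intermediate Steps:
G(b, f) = f/5
C(D) = -120 - 4*D (C(D) = (D/5 + 6)*(-5*4) = (6 + D/5)*(-20) = -120 - 4*D)
(-45267 + 21245)/(-5953 + C((a(-1)*(-3))*(-4))) = (-45267 + 21245)/(-5953 + (-120 - 4*(-1*(-3))*(-4))) = -24022/(-5953 + (-120 - 12*(-4))) = -24022/(-5953 + (-120 - 4*(-12))) = -24022/(-5953 + (-120 + 48)) = -24022/(-5953 - 72) = -24022/(-6025) = -24022*(-1/6025) = 24022/6025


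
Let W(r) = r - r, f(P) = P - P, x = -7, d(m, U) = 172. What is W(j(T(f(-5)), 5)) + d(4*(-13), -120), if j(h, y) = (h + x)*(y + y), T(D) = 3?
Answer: 172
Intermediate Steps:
f(P) = 0
j(h, y) = 2*y*(-7 + h) (j(h, y) = (h - 7)*(y + y) = (-7 + h)*(2*y) = 2*y*(-7 + h))
W(r) = 0
W(j(T(f(-5)), 5)) + d(4*(-13), -120) = 0 + 172 = 172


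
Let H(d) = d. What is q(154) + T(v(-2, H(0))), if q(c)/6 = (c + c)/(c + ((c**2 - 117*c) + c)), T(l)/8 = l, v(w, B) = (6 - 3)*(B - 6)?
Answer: -1868/13 ≈ -143.69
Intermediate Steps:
v(w, B) = -18 + 3*B (v(w, B) = 3*(-6 + B) = -18 + 3*B)
T(l) = 8*l
q(c) = 12*c/(c**2 - 115*c) (q(c) = 6*((c + c)/(c + ((c**2 - 117*c) + c))) = 6*((2*c)/(c + (c**2 - 116*c))) = 6*((2*c)/(c**2 - 115*c)) = 6*(2*c/(c**2 - 115*c)) = 12*c/(c**2 - 115*c))
q(154) + T(v(-2, H(0))) = 12/(-115 + 154) + 8*(-18 + 3*0) = 12/39 + 8*(-18 + 0) = 12*(1/39) + 8*(-18) = 4/13 - 144 = -1868/13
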